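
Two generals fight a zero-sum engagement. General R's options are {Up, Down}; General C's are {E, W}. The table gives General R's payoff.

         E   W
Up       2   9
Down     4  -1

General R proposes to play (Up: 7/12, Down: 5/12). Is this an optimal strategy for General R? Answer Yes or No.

No

Against E this mix gives (7/12)·2 + (5/12)·4 = 17/6.
Against W this mix gives (7/12)·9 + (5/12)·(-1) = 29/6.
General C will play E, holding General R to 17/6. Shifting weight toward the row that does better against E would raise this floor (the equalizing mix achieves 19/6 against both E and W), so the proposed strategy is not optimal.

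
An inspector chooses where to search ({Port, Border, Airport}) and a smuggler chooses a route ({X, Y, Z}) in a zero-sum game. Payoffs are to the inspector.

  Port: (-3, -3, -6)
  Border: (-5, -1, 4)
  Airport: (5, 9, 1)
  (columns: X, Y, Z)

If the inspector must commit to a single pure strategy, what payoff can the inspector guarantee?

Row minima: Port → -6, Border → -5, Airport → 1.
The best of these is 1.

1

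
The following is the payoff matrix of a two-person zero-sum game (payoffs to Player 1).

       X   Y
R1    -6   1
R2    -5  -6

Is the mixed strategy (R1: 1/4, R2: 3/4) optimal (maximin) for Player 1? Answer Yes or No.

Against X this mix gives (1/4)·(-6) + (3/4)·(-5) = -21/4.
Against Y this mix gives (1/4)·1 + (3/4)·(-6) = -17/4.
Player 2 will play X, holding Player 1 to -21/4. Shifting weight toward the row that does better against X would raise this floor (the equalizing mix achieves -41/8 against both X and Y), so the proposed strategy is not optimal.

No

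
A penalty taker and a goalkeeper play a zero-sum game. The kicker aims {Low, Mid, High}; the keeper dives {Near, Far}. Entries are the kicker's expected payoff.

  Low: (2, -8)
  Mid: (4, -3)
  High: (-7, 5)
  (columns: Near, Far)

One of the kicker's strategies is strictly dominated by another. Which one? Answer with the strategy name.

Low

Mid gives a strictly higher payoff than Low against every column: 4 > 2, -3 > -8.
So Low is strictly dominated and the kicker never plays it.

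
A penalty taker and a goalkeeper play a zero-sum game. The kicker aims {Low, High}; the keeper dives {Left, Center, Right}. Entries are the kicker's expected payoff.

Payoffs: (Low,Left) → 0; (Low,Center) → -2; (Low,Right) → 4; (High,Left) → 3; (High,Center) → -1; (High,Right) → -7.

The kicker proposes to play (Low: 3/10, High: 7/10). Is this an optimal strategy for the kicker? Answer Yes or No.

Against Left this mix gives (3/10)·0 + (7/10)·3 = 21/10.
Against Center this mix gives (3/10)·(-2) + (7/10)·(-1) = -13/10.
Against Right this mix gives (3/10)·4 + (7/10)·(-7) = -37/10.
The keeper will play Right, holding the kicker to -37/10. Shifting weight toward the row that does better against Right would raise this floor (the equalizing mix achieves -3/2 against both Right and Center), so the proposed strategy is not optimal.

No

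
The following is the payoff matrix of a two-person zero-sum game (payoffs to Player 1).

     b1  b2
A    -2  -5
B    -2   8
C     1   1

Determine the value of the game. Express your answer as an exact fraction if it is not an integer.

Row minima: A → -5, B → -2, C → 1; maximin = 1.
Column maxima: b1 → 1, b2 → 8; minimax = 1.
Since maximin = minimax = 1, there is a saddle point and the value is 1.

1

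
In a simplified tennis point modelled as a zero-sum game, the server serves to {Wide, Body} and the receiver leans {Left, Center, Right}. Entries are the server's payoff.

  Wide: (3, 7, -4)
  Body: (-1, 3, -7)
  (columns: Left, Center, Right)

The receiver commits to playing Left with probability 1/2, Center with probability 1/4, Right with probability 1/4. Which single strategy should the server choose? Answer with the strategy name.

Expected payoff of Wide: (1/2)·3 + (1/4)·7 + (1/4)·(-4) = 9/4.
Expected payoff of Body: (1/2)·(-1) + (1/4)·3 + (1/4)·(-7) = -3/2.
The largest is 9/4, so the server's best response is Wide.

Wide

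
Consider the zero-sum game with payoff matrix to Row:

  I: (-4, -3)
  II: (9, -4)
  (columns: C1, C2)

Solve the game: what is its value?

-43/14

Row minima: I → -4, II → -4; maximin = -4.
Column maxima: C1 → 9, C2 → -3; minimax = -3.
-4 ≠ -3, so there is no saddle point; optimal play is mixed.
Let Row play I with probability p. Expected payoff against C1: (-4)p + 9(1−p) = −13p + 9; against C2: (-3)p + (-4)(1−p) = p − 4.
Setting these equal: −13p + 9 = p − 4 ⇒ −14p = -13 ⇒ p = 13/14, and the value is (-13)·(13/14) + 9 = -43/14.
For Column: with q = P(C1), equating I's and II's payoffs gives −q − 3 = 13q − 4 ⇒ q = 1/14.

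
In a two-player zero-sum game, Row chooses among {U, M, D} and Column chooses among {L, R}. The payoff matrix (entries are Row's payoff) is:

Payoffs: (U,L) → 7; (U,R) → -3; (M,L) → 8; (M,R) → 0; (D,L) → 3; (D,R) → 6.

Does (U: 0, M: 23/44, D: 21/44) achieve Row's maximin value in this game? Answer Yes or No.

No

Against L this mix gives (23/44)·8 + (21/44)·3 = 247/44.
Against R this mix gives (23/44)·0 + (21/44)·6 = 63/22.
Column will play R, holding Row to 63/22. Shifting weight toward the row that does better against R would raise this floor (the equalizing mix achieves 48/11 against both R and L), so the proposed strategy is not optimal.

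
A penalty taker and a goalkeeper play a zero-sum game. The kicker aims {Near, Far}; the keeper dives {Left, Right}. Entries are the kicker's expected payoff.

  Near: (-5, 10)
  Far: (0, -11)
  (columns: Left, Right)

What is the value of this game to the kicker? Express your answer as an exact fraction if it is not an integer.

-55/26

Row minima: Near → -5, Far → -11; maximin = -5.
Column maxima: Left → 0, Right → 10; minimax = 0.
-5 ≠ 0, so there is no saddle point; optimal play is mixed.
Let the kicker play Near with probability p. Expected payoff against Left: (-5)p + 0(1−p) = −5p; against Right: 10p + (-11)(1−p) = 21p − 11.
Setting these equal: −5p = 21p − 11 ⇒ −26p = -11 ⇒ p = 11/26, and the value is (-5)·(11/26) = -55/26.
For the keeper: with q = P(Left), equating Near's and Far's payoffs gives −15q + 10 = 11q − 11 ⇒ q = 21/26.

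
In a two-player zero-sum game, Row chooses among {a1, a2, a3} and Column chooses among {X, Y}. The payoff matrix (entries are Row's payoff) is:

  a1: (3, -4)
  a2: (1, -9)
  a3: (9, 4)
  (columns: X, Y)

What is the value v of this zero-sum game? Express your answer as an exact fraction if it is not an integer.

4

Row minima: a1 → -4, a2 → -9, a3 → 4; maximin = 4.
Column maxima: X → 9, Y → 4; minimax = 4.
Since maximin = minimax = 4, there is a saddle point and the value is 4.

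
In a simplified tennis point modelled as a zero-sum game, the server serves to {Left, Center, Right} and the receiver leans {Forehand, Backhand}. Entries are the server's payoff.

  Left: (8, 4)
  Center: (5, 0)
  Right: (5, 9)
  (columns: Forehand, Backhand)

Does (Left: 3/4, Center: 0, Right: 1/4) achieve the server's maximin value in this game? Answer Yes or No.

Against Forehand this mix gives (3/4)·8 + (1/4)·5 = 29/4.
Against Backhand this mix gives (3/4)·4 + (1/4)·9 = 21/4.
The receiver will play Backhand, holding the server to 21/4. Shifting weight toward the row that does better against Backhand would raise this floor (the equalizing mix achieves 13/2 against both Backhand and Forehand), so the proposed strategy is not optimal.

No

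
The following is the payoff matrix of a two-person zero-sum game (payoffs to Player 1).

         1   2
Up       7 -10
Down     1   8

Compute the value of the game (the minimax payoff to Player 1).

11/4

Row minima: Up → -10, Down → 1; maximin = 1.
Column maxima: 1 → 7, 2 → 8; minimax = 7.
1 ≠ 7, so there is no saddle point; optimal play is mixed.
Let Player 1 play Up with probability p. Expected payoff against 1: 7p + 1(1−p) = 6p + 1; against 2: (-10)p + 8(1−p) = −18p + 8.
Setting these equal: 6p + 1 = −18p + 8 ⇒ 24p = 7 ⇒ p = 7/24, and the value is (6)·(7/24) + 1 = 11/4.
For Player 2: with q = P(1), equating Up's and Down's payoffs gives 17q − 10 = −7q + 8 ⇒ q = 3/4.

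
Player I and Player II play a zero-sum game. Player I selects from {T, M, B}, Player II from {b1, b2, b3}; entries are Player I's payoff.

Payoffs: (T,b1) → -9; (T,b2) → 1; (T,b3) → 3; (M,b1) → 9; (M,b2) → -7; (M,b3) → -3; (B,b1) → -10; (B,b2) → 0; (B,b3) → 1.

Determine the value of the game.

-27/13

Row minima: T → -9, M → -7, B → -10; maximin = -7.
Column maxima: b1 → 9, b2 → 1, b3 → 3; minimax = 1.
-7 ≠ 1, so there is no saddle point; optimal play is mixed.
B is strictly dominated by T, so Player I never plays it.
b3 is strictly dominated by b2 (it gives Player I strictly more in every row), so Player II never plays it.
On the remaining 2×2 (T, M vs b1, b2):
Let Player I play T with probability p. Expected payoff against b1: (-9)p + 9(1−p) = −18p + 9; against b2: 1p + (-7)(1−p) = 8p − 7.
Setting these equal: −18p + 9 = 8p − 7 ⇒ −26p = -16 ⇒ p = 8/13, and the value is (-18)·(8/13) + 9 = -27/13.
For Player II: with q = P(b1), equating T's and M's payoffs gives −10q + 1 = 16q − 7 ⇒ q = 4/13.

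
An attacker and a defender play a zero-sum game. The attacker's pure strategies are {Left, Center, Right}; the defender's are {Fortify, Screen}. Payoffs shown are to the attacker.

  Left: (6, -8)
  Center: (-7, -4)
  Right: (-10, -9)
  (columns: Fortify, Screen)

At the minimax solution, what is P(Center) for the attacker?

14/17

Row minima: Left → -8, Center → -7, Right → -10; maximin = -7.
Column maxima: Fortify → 6, Screen → -4; minimax = -4.
-7 ≠ -4, so there is no saddle point; optimal play is mixed.
Right is strictly dominated by Left, so the attacker never plays it.
On the remaining 2×2 (Left, Center vs Fortify, Screen):
Let the attacker play Left with probability p. Expected payoff against Fortify: 6p + (-7)(1−p) = 13p − 7; against Screen: (-8)p + (-4)(1−p) = −4p − 4.
Setting these equal: 13p − 7 = −4p − 4 ⇒ 17p = 3 ⇒ p = 3/17, and the value is (13)·(3/17) − 7 = -80/17.
For the defender: with q = P(Fortify), equating Left's and Center's payoffs gives 14q − 8 = −3q − 4 ⇒ q = 4/17.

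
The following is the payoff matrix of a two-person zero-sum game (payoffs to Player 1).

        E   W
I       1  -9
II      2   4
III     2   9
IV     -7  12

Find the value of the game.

Row minima: I → -9, II → 2, III → 2, IV → -7; maximin = 2.
Column maxima: E → 2, W → 12; minimax = 2.
Since maximin = minimax = 2, there is a saddle point and the value is 2.

2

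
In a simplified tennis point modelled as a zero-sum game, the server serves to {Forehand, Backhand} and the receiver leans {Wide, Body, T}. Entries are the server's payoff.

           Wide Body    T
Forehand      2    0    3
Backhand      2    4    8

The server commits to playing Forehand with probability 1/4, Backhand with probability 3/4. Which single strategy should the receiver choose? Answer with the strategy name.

Wide

If the receiver plays Wide, the server's expected payoff is (1/4)·2 + (3/4)·2 = 2.
If the receiver plays Body, the server's expected payoff is (1/4)·0 + (3/4)·4 = 3.
If the receiver plays T, the server's expected payoff is (1/4)·3 + (3/4)·8 = 27/4.
The receiver minimizes the server's payoff; the smallest is 2, so the best response is Wide.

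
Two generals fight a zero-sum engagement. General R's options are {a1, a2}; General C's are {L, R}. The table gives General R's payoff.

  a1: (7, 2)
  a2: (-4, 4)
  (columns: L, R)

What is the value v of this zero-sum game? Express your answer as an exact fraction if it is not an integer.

Row minima: a1 → 2, a2 → -4; maximin = 2.
Column maxima: L → 7, R → 4; minimax = 4.
2 ≠ 4, so there is no saddle point; optimal play is mixed.
Let General R play a1 with probability p. Expected payoff against L: 7p + (-4)(1−p) = 11p − 4; against R: 2p + 4(1−p) = −2p + 4.
Setting these equal: 11p − 4 = −2p + 4 ⇒ 13p = 8 ⇒ p = 8/13, and the value is (11)·(8/13) − 4 = 36/13.
For General C: with q = P(L), equating a1's and a2's payoffs gives 5q + 2 = −8q + 4 ⇒ q = 2/13.

36/13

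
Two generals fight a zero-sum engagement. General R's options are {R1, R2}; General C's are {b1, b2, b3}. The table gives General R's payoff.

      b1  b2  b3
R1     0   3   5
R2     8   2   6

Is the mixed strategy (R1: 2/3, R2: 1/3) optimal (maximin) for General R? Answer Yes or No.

Against b1 this mix gives (2/3)·0 + (1/3)·8 = 8/3.
Against b2 this mix gives (2/3)·3 + (1/3)·2 = 8/3.
Against b3 this mix gives (2/3)·5 + (1/3)·6 = 16/3.
All of General C's active replies (b1, b2) yield 8/3, and no column does worse for General R. The mix makes General C indifferent and guarantees 8/3, so it is optimal.

Yes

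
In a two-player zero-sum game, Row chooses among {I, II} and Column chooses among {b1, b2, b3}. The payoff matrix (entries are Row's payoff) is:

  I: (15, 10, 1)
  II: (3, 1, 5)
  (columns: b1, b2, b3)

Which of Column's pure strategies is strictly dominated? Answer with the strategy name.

b1

b2 holds Row's payoff strictly below b1 in every row: 10 < 15, 1 < 3.
So b1 is strictly dominated for Column.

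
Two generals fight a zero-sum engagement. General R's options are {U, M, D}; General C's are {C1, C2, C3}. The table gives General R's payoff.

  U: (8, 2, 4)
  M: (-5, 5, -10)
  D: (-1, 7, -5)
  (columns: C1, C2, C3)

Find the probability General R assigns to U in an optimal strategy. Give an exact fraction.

Row minima: U → 2, M → -10, D → -5; maximin = 2.
Column maxima: C1 → 8, C2 → 7, C3 → 4; minimax = 4.
2 ≠ 4, so there is no saddle point; optimal play is mixed.
M is strictly dominated by D, so General R never plays it.
C1 is strictly dominated by C3 (it gives General R strictly more in every row), so General C never plays it.
On the remaining 2×2 (U, D vs C2, C3):
Let General R play U with probability p. Expected payoff against C2: 2p + 7(1−p) = −5p + 7; against C3: 4p + (-5)(1−p) = 9p − 5.
Setting these equal: −5p + 7 = 9p − 5 ⇒ −14p = -12 ⇒ p = 6/7, and the value is (-5)·(6/7) + 7 = 19/7.
For General C: with q = P(C2), equating U's and D's payoffs gives −2q + 4 = 12q − 5 ⇒ q = 9/14.

6/7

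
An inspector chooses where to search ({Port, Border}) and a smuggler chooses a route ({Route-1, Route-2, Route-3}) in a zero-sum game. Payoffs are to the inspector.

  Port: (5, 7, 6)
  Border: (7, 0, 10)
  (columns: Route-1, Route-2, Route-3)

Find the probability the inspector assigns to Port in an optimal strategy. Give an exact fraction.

Row minima: Port → 5, Border → 0; maximin = 5.
Column maxima: Route-1 → 7, Route-2 → 7, Route-3 → 10; minimax = 7.
5 ≠ 7, so there is no saddle point; optimal play is mixed.
Route-3 is strictly dominated by Route-1 (it gives the inspector strictly more in every row), so the smuggler never plays it.
On the remaining 2×2 (Port, Border vs Route-1, Route-2):
Let the inspector play Port with probability p. Expected payoff against Route-1: 5p + 7(1−p) = −2p + 7; against Route-2: 7p + 0(1−p) = 7p.
Setting these equal: −2p + 7 = 7p ⇒ −9p = -7 ⇒ p = 7/9, and the value is (-2)·(7/9) + 7 = 49/9.
For the smuggler: with q = P(Route-1), equating Port's and Border's payoffs gives −2q + 7 = 7q ⇒ q = 7/9.

7/9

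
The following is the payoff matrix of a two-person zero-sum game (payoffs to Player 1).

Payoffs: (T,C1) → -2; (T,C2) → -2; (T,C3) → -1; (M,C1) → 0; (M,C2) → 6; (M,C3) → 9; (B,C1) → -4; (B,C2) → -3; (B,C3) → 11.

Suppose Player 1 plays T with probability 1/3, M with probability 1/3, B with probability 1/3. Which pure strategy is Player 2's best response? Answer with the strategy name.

C1

If Player 2 plays C1, Player 1's expected payoff is (1/3)·(-2) + (1/3)·0 + (1/3)·(-4) = -2.
If Player 2 plays C2, Player 1's expected payoff is (1/3)·(-2) + (1/3)·6 + (1/3)·(-3) = 1/3.
If Player 2 plays C3, Player 1's expected payoff is (1/3)·(-1) + (1/3)·9 + (1/3)·11 = 19/3.
Player 2 minimizes Player 1's payoff; the smallest is -2, so the best response is C1.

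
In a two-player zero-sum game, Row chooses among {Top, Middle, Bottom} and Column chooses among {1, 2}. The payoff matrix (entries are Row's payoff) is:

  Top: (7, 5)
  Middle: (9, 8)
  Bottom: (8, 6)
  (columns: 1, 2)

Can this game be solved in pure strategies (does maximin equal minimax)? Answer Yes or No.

Yes

Row minima: Top → 5, Middle → 8, Bottom → 6; maximin = 8.
Column maxima: 1 → 9, 2 → 8; minimax = 8.
maximin = minimax = 8, so a saddle point exists.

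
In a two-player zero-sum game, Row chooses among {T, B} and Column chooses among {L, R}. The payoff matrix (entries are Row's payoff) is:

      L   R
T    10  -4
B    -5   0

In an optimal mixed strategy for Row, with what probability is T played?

Row minima: T → -4, B → -5; maximin = -4.
Column maxima: L → 10, R → 0; minimax = 0.
-4 ≠ 0, so there is no saddle point; optimal play is mixed.
Let Row play T with probability p. Expected payoff against L: 10p + (-5)(1−p) = 15p − 5; against R: (-4)p + 0(1−p) = −4p.
Setting these equal: 15p − 5 = −4p ⇒ 19p = 5 ⇒ p = 5/19, and the value is (15)·(5/19) − 5 = -20/19.
For Column: with q = P(L), equating T's and B's payoffs gives 14q − 4 = −5q ⇒ q = 4/19.

5/19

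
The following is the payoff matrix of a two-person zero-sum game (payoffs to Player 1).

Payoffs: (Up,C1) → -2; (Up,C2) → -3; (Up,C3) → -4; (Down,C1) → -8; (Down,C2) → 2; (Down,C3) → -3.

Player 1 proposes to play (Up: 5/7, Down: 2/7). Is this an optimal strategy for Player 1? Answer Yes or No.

Against C1 this mix gives (5/7)·(-2) + (2/7)·(-8) = -26/7.
Against C2 this mix gives (5/7)·(-3) + (2/7)·2 = -11/7.
Against C3 this mix gives (5/7)·(-4) + (2/7)·(-3) = -26/7.
All of Player 2's active replies (C1, C3) yield -26/7, and no column does worse for Player 1. The mix makes Player 2 indifferent and guarantees -26/7, so it is optimal.

Yes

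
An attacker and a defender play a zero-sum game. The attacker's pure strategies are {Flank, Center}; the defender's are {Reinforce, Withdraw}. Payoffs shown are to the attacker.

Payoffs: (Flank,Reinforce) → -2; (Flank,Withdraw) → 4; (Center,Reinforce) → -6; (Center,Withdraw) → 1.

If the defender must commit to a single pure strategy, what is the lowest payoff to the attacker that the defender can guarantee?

-2

Column maxima: Reinforce → -2, Withdraw → 4.
The smallest of these is -2.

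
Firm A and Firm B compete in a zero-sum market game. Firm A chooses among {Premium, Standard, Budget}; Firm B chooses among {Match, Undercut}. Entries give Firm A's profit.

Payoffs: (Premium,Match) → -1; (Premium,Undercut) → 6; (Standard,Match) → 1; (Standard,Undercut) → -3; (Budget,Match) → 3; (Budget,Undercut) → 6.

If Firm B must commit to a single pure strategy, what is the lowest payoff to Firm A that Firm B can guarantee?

Column maxima: Match → 3, Undercut → 6.
The smallest of these is 3.

3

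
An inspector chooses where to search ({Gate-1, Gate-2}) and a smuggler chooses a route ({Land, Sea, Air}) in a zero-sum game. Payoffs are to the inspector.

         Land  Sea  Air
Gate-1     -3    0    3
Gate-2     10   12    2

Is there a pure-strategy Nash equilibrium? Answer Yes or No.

No

Row minima: Gate-1 → -3, Gate-2 → 2; maximin = 2.
Column maxima: Land → 10, Sea → 12, Air → 3; minimax = 3.
2 ≠ 3, so no pure-strategy equilibrium exists.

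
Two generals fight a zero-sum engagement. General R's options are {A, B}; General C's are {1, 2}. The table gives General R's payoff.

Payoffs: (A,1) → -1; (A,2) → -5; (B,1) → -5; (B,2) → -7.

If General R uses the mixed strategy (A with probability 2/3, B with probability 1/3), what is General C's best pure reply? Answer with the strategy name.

2

If General C plays 1, General R's expected payoff is (2/3)·(-1) + (1/3)·(-5) = -7/3.
If General C plays 2, General R's expected payoff is (2/3)·(-5) + (1/3)·(-7) = -17/3.
General C minimizes General R's payoff; the smallest is -17/3, so the best response is 2.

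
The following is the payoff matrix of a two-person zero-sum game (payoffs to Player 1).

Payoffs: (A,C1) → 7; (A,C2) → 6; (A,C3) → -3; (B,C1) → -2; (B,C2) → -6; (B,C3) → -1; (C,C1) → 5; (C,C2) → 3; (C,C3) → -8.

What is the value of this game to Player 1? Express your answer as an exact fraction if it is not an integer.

Row minima: A → -3, B → -6, C → -8; maximin = -3.
Column maxima: C1 → 7, C2 → 6, C3 → -1; minimax = -1.
-3 ≠ -1, so there is no saddle point; optimal play is mixed.
C is strictly dominated by A, so Player 1 never plays it.
C1 is strictly dominated by C2 (it gives Player 1 strictly more in every row), so Player 2 never plays it.
On the remaining 2×2 (A, B vs C2, C3):
Let Player 1 play A with probability p. Expected payoff against C2: 6p + (-6)(1−p) = 12p − 6; against C3: (-3)p + (-1)(1−p) = −2p − 1.
Setting these equal: 12p − 6 = −2p − 1 ⇒ 14p = 5 ⇒ p = 5/14, and the value is (12)·(5/14) − 6 = -12/7.
For Player 2: with q = P(C2), equating A's and B's payoffs gives 9q − 3 = −5q − 1 ⇒ q = 1/7.

-12/7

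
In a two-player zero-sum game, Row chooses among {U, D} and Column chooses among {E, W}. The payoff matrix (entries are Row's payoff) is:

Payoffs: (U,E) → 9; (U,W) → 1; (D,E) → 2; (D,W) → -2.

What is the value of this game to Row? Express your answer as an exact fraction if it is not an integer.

Row minima: U → 1, D → -2; maximin = 1.
Column maxima: E → 9, W → 1; minimax = 1.
Since maximin = minimax = 1, there is a saddle point and the value is 1.

1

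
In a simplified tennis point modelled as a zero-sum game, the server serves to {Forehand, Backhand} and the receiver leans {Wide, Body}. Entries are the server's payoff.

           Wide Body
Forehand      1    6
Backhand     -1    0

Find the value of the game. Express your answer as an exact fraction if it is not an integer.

1

Row minima: Forehand → 1, Backhand → -1; maximin = 1.
Column maxima: Wide → 1, Body → 6; minimax = 1.
Since maximin = minimax = 1, there is a saddle point and the value is 1.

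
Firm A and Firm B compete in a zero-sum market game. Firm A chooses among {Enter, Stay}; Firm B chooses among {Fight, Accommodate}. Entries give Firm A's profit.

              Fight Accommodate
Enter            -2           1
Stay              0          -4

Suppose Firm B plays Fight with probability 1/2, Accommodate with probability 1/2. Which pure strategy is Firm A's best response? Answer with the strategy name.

Enter

Expected payoff of Enter: (1/2)·(-2) + (1/2)·1 = -1/2.
Expected payoff of Stay: (1/2)·0 + (1/2)·(-4) = -2.
The largest is -1/2, so Firm A's best response is Enter.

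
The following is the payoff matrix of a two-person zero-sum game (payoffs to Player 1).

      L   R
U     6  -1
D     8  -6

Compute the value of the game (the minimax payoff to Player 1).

-1

Row minima: U → -1, D → -6; maximin = -1.
Column maxima: L → 8, R → -1; minimax = -1.
Since maximin = minimax = -1, there is a saddle point and the value is -1.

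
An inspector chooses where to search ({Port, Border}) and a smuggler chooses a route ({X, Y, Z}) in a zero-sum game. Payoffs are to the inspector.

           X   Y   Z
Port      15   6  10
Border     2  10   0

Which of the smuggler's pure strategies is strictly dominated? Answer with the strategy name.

Z holds the inspector's payoff strictly below X in every row: 10 < 15, 0 < 2.
So X is strictly dominated for the smuggler.

X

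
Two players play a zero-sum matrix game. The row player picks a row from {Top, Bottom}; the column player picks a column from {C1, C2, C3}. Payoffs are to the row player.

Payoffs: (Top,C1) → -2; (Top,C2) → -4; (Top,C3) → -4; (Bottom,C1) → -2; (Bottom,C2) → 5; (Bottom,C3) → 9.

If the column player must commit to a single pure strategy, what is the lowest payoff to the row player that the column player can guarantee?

-2

Column maxima: C1 → -2, C2 → 5, C3 → 9.
The smallest of these is -2.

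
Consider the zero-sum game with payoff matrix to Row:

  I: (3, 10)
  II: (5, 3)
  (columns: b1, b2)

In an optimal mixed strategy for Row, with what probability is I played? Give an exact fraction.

Row minima: I → 3, II → 3; maximin = 3.
Column maxima: b1 → 5, b2 → 10; minimax = 5.
3 ≠ 5, so there is no saddle point; optimal play is mixed.
Let Row play I with probability p. Expected payoff against b1: 3p + 5(1−p) = −2p + 5; against b2: 10p + 3(1−p) = 7p + 3.
Setting these equal: −2p + 5 = 7p + 3 ⇒ −9p = -2 ⇒ p = 2/9, and the value is (-2)·(2/9) + 5 = 41/9.
For Column: with q = P(b1), equating I's and II's payoffs gives −7q + 10 = 2q + 3 ⇒ q = 7/9.

2/9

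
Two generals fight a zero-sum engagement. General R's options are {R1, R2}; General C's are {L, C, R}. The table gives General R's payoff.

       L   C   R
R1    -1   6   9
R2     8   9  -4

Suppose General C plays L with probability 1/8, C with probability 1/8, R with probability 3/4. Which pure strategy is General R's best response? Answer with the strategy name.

Expected payoff of R1: (1/8)·(-1) + (1/8)·6 + (3/4)·9 = 59/8.
Expected payoff of R2: (1/8)·8 + (1/8)·9 + (3/4)·(-4) = -7/8.
The largest is 59/8, so General R's best response is R1.

R1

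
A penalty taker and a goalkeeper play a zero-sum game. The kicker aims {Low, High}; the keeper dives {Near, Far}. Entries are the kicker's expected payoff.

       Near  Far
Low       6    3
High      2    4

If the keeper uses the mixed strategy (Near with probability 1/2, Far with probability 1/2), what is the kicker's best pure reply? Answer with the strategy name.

Expected payoff of Low: (1/2)·6 + (1/2)·3 = 9/2.
Expected payoff of High: (1/2)·2 + (1/2)·4 = 3.
The largest is 9/2, so the kicker's best response is Low.

Low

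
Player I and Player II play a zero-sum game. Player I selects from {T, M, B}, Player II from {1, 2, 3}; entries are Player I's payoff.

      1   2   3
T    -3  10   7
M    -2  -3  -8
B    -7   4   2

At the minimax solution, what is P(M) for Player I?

Row minima: T → -3, M → -8, B → -7; maximin = -3.
Column maxima: 1 → -2, 2 → 10, 3 → 7; minimax = -2.
-3 ≠ -2, so there is no saddle point; optimal play is mixed.
B is strictly dominated by T, so Player I never plays it.
2 is strictly dominated by 3 (it gives Player I strictly more in every row), so Player II never plays it.
On the remaining 2×2 (T, M vs 1, 3):
Let Player I play T with probability p. Expected payoff against 1: (-3)p + (-2)(1−p) = −p − 2; against 3: 7p + (-8)(1−p) = 15p − 8.
Setting these equal: −p − 2 = 15p − 8 ⇒ −16p = -6 ⇒ p = 3/8, and the value is (-1)·(3/8) − 2 = -19/8.
For Player II: with q = P(1), equating T's and M's payoffs gives −10q + 7 = 6q − 8 ⇒ q = 15/16.

5/8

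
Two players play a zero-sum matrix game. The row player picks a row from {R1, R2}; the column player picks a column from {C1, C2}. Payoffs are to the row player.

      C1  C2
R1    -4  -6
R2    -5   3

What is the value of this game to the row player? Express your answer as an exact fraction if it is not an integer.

Row minima: R1 → -6, R2 → -5; maximin = -5.
Column maxima: C1 → -4, C2 → 3; minimax = -4.
-5 ≠ -4, so there is no saddle point; optimal play is mixed.
Let the row player play R1 with probability p. Expected payoff against C1: (-4)p + (-5)(1−p) = p − 5; against C2: (-6)p + 3(1−p) = −9p + 3.
Setting these equal: p − 5 = −9p + 3 ⇒ 10p = 8 ⇒ p = 4/5, and the value is (1)·(4/5) − 5 = -21/5.
For the column player: with q = P(C1), equating R1's and R2's payoffs gives 2q − 6 = −8q + 3 ⇒ q = 9/10.

-21/5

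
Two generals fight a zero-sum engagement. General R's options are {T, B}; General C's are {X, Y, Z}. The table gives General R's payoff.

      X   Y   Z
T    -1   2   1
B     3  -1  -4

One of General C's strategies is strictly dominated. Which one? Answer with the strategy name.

Z holds General R's payoff strictly below Y in every row: 1 < 2, -4 < -1.
So Y is strictly dominated for General C.

Y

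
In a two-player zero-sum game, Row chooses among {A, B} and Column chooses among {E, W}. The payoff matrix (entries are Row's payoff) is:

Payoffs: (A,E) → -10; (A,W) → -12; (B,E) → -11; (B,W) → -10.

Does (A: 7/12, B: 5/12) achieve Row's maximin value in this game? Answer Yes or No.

Against E this mix gives (7/12)·(-10) + (5/12)·(-11) = -125/12.
Against W this mix gives (7/12)·(-12) + (5/12)·(-10) = -67/6.
Column will play W, holding Row to -67/6. Shifting weight toward the row that does better against W would raise this floor (the equalizing mix achieves -32/3 against both W and E), so the proposed strategy is not optimal.

No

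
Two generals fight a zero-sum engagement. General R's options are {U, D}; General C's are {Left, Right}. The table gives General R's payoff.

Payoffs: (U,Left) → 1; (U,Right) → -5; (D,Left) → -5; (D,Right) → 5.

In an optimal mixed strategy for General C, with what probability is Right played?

3/8

Row minima: U → -5, D → -5; maximin = -5.
Column maxima: Left → 1, Right → 5; minimax = 1.
-5 ≠ 1, so there is no saddle point; optimal play is mixed.
Let General R play U with probability p. Expected payoff against Left: 1p + (-5)(1−p) = 6p − 5; against Right: (-5)p + 5(1−p) = −10p + 5.
Setting these equal: 6p − 5 = −10p + 5 ⇒ 16p = 10 ⇒ p = 5/8, and the value is (6)·(5/8) − 5 = -5/4.
For General C: with q = P(Left), equating U's and D's payoffs gives 6q − 5 = −10q + 5 ⇒ q = 5/8.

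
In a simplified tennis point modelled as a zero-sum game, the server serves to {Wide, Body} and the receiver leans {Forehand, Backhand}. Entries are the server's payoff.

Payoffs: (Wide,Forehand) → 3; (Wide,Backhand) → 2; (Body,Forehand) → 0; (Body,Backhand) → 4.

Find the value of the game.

Row minima: Wide → 2, Body → 0; maximin = 2.
Column maxima: Forehand → 3, Backhand → 4; minimax = 3.
2 ≠ 3, so there is no saddle point; optimal play is mixed.
Let the server play Wide with probability p. Expected payoff against Forehand: 3p + 0(1−p) = 3p; against Backhand: 2p + 4(1−p) = −2p + 4.
Setting these equal: 3p = −2p + 4 ⇒ 5p = 4 ⇒ p = 4/5, and the value is (3)·(4/5) = 12/5.
For the receiver: with q = P(Forehand), equating Wide's and Body's payoffs gives q + 2 = −4q + 4 ⇒ q = 2/5.

12/5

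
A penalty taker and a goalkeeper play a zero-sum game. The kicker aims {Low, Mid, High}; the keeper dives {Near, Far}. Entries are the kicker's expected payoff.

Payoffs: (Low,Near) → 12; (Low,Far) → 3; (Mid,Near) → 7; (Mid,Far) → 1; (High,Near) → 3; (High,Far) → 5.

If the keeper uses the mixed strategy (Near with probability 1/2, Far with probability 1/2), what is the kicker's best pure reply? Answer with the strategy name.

Expected payoff of Low: (1/2)·12 + (1/2)·3 = 15/2.
Expected payoff of Mid: (1/2)·7 + (1/2)·1 = 4.
Expected payoff of High: (1/2)·3 + (1/2)·5 = 4.
The largest is 15/2, so the kicker's best response is Low.

Low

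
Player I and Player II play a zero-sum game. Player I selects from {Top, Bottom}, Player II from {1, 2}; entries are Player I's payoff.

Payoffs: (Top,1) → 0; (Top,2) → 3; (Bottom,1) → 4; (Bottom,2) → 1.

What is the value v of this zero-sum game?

2

Row minima: Top → 0, Bottom → 1; maximin = 1.
Column maxima: 1 → 4, 2 → 3; minimax = 3.
1 ≠ 3, so there is no saddle point; optimal play is mixed.
Let Player I play Top with probability p. Expected payoff against 1: 0p + 4(1−p) = −4p + 4; against 2: 3p + 1(1−p) = 2p + 1.
Setting these equal: −4p + 4 = 2p + 1 ⇒ −6p = -3 ⇒ p = 1/2, and the value is (-4)·(1/2) + 4 = 2.
For Player II: with q = P(1), equating Top's and Bottom's payoffs gives −3q + 3 = 3q + 1 ⇒ q = 1/3.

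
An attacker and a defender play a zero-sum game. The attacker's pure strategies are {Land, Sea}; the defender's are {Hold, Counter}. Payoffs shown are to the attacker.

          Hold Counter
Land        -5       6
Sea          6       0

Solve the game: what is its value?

Row minima: Land → -5, Sea → 0; maximin = 0.
Column maxima: Hold → 6, Counter → 6; minimax = 6.
0 ≠ 6, so there is no saddle point; optimal play is mixed.
Let the attacker play Land with probability p. Expected payoff against Hold: (-5)p + 6(1−p) = −11p + 6; against Counter: 6p + 0(1−p) = 6p.
Setting these equal: −11p + 6 = 6p ⇒ −17p = -6 ⇒ p = 6/17, and the value is (-11)·(6/17) + 6 = 36/17.
For the defender: with q = P(Hold), equating Land's and Sea's payoffs gives −11q + 6 = 6q ⇒ q = 6/17.

36/17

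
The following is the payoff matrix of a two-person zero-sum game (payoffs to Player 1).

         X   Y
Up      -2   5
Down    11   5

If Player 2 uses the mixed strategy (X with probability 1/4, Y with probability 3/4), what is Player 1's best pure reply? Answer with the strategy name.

Expected payoff of Up: (1/4)·(-2) + (3/4)·5 = 13/4.
Expected payoff of Down: (1/4)·11 + (3/4)·5 = 13/2.
The largest is 13/2, so Player 1's best response is Down.

Down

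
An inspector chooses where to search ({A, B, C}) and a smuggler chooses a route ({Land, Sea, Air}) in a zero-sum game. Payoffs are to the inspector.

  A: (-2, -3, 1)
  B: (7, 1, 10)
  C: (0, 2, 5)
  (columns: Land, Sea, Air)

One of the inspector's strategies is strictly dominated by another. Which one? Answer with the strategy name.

B gives a strictly higher payoff than A against every column: 7 > -2, 1 > -3, 10 > 1.
So A is strictly dominated and the inspector never plays it.

A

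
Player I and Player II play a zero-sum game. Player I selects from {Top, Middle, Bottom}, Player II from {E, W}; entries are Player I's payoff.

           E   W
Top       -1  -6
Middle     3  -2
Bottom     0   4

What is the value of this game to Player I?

Row minima: Top → -6, Middle → -2, Bottom → 0; maximin = 0.
Column maxima: E → 3, W → 4; minimax = 3.
0 ≠ 3, so there is no saddle point; optimal play is mixed.
Top is strictly dominated by Middle, so Player I never plays it.
On the remaining 2×2 (Middle, Bottom vs E, W):
Let Player I play Middle with probability p. Expected payoff against E: 3p + 0(1−p) = 3p; against W: (-2)p + 4(1−p) = −6p + 4.
Setting these equal: 3p = −6p + 4 ⇒ 9p = 4 ⇒ p = 4/9, and the value is (3)·(4/9) = 4/3.
For Player II: with q = P(E), equating Middle's and Bottom's payoffs gives 5q − 2 = −4q + 4 ⇒ q = 2/3.

4/3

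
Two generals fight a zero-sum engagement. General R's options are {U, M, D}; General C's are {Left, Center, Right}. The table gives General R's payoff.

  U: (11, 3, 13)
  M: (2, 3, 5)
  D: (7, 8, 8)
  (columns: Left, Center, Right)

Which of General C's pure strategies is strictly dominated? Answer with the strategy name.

Right

Left holds General R's payoff strictly below Right in every row: 11 < 13, 2 < 5, 7 < 8.
So Right is strictly dominated for General C.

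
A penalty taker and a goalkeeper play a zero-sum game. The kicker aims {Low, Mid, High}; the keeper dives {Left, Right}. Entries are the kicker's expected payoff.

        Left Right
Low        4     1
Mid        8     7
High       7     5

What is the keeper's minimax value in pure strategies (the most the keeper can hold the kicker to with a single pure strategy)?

7

Column maxima: Left → 8, Right → 7.
The smallest of these is 7.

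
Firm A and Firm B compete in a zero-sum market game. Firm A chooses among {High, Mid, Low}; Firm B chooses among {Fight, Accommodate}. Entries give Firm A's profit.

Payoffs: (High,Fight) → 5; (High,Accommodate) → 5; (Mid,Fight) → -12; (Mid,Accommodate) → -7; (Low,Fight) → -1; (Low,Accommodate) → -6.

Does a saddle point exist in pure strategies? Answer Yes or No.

Yes

Row minima: High → 5, Mid → -12, Low → -6; maximin = 5.
Column maxima: Fight → 5, Accommodate → 5; minimax = 5.
maximin = minimax = 5, so a saddle point exists.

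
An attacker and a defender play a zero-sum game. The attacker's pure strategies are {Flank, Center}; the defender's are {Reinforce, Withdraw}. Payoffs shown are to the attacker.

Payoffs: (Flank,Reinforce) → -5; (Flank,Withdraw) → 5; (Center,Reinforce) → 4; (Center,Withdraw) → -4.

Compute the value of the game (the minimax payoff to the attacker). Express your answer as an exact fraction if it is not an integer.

0

Row minima: Flank → -5, Center → -4; maximin = -4.
Column maxima: Reinforce → 4, Withdraw → 5; minimax = 4.
-4 ≠ 4, so there is no saddle point; optimal play is mixed.
Let the attacker play Flank with probability p. Expected payoff against Reinforce: (-5)p + 4(1−p) = −9p + 4; against Withdraw: 5p + (-4)(1−p) = 9p − 4.
Setting these equal: −9p + 4 = 9p − 4 ⇒ −18p = -8 ⇒ p = 4/9, and the value is (-9)·(4/9) + 4 = 0.
For the defender: with q = P(Reinforce), equating Flank's and Center's payoffs gives −10q + 5 = 8q − 4 ⇒ q = 1/2.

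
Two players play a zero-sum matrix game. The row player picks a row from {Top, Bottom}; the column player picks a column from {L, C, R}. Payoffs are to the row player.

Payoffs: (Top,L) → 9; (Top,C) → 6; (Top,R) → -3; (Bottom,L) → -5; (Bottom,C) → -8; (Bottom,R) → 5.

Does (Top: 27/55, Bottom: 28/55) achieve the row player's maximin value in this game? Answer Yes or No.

No

Against L this mix gives (27/55)·9 + (28/55)·(-5) = 103/55.
Against C this mix gives (27/55)·6 + (28/55)·(-8) = -62/55.
Against R this mix gives (27/55)·(-3) + (28/55)·5 = 59/55.
The column player will play C, holding the row player to -62/55. Shifting weight toward the row that does better against C would raise this floor (the equalizing mix achieves 3/11 against both C and R), so the proposed strategy is not optimal.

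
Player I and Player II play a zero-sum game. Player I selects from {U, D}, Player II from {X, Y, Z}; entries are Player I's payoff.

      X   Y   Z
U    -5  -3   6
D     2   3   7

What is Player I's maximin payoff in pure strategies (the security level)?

Row minima: U → -5, D → 2.
The best of these is 2.

2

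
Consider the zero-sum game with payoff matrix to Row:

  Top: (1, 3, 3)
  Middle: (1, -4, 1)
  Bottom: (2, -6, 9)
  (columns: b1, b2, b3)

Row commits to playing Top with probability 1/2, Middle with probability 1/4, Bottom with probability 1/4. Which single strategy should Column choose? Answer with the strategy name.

b2

If Column plays b1, Row's expected payoff is (1/2)·1 + (1/4)·1 + (1/4)·2 = 5/4.
If Column plays b2, Row's expected payoff is (1/2)·3 + (1/4)·(-4) + (1/4)·(-6) = -1.
If Column plays b3, Row's expected payoff is (1/2)·3 + (1/4)·1 + (1/4)·9 = 4.
Column minimizes Row's payoff; the smallest is -1, so the best response is b2.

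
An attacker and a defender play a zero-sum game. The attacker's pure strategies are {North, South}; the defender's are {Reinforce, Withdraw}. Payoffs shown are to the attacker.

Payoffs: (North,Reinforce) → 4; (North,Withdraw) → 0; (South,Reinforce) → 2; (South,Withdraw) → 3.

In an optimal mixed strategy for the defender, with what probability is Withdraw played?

2/5

Row minima: North → 0, South → 2; maximin = 2.
Column maxima: Reinforce → 4, Withdraw → 3; minimax = 3.
2 ≠ 3, so there is no saddle point; optimal play is mixed.
Let the attacker play North with probability p. Expected payoff against Reinforce: 4p + 2(1−p) = 2p + 2; against Withdraw: 0p + 3(1−p) = −3p + 3.
Setting these equal: 2p + 2 = −3p + 3 ⇒ 5p = 1 ⇒ p = 1/5, and the value is (2)·(1/5) + 2 = 12/5.
For the defender: with q = P(Reinforce), equating North's and South's payoffs gives 4q = −q + 3 ⇒ q = 3/5.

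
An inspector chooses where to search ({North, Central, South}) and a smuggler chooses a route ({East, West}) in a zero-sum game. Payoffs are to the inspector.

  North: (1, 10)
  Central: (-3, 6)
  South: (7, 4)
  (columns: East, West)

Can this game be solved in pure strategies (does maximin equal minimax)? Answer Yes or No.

No

Row minima: North → 1, Central → -3, South → 4; maximin = 4.
Column maxima: East → 7, West → 10; minimax = 7.
4 ≠ 7, so no pure-strategy equilibrium exists.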